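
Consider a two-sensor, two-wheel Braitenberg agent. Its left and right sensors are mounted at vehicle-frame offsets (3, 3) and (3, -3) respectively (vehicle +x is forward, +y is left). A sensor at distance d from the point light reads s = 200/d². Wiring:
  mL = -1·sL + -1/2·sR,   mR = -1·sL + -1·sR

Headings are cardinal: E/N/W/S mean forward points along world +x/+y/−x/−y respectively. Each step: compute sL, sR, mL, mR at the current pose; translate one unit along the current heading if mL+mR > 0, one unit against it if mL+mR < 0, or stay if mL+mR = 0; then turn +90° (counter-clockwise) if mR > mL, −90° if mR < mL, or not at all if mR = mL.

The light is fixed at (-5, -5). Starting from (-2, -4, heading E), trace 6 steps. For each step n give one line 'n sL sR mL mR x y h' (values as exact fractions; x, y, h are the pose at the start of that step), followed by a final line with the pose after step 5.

n=0: pose=(-2,-4,E); sL=50/13, sR=5; mL=-165/26, mR=-115/13; mL+mR=-395/26 → advance -1; mR−mL=-5/2 → turn -1·90°
n=1: pose=(-3,-4,S); sL=200/29, sR=40; mL=-780/29, mR=-1360/29; mL+mR=-2140/29 → advance -1; mR−mL=-20 → turn -1·90°
n=2: pose=(-3,-3,W); sL=100, sR=100/13; mL=-1350/13, mR=-1400/13; mL+mR=-2750/13 → advance -1; mR−mL=-50/13 → turn -1·90°
n=3: pose=(-2,-3,N); sL=8, sR=200/61; mL=-588/61, mR=-688/61; mL+mR=-1276/61 → advance -1; mR−mL=-100/61 → turn -1·90°
n=4: pose=(-2,-4,E); sL=50/13, sR=5; mL=-165/26, mR=-115/13; mL+mR=-395/26 → advance -1; mR−mL=-5/2 → turn -1·90°
n=5: pose=(-3,-4,S); sL=200/29, sR=40; mL=-780/29, mR=-1360/29; mL+mR=-2140/29 → advance -1; mR−mL=-20 → turn -1·90°

0 50/13 5 -165/26 -115/13 -2 -4 E
1 200/29 40 -780/29 -1360/29 -3 -4 S
2 100 100/13 -1350/13 -1400/13 -3 -3 W
3 8 200/61 -588/61 -688/61 -2 -3 N
4 50/13 5 -165/26 -115/13 -2 -4 E
5 200/29 40 -780/29 -1360/29 -3 -4 S
final -3 -3 W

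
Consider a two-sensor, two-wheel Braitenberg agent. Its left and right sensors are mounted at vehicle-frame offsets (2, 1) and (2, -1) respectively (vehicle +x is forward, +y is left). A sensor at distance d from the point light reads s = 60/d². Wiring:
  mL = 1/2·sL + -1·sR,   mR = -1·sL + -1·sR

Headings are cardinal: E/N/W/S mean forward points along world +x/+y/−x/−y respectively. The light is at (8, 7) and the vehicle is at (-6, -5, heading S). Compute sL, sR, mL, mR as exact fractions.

left sensor world pos  = (-5, -7); dL² = 365
right sensor world pos = (-7, -7); dR² = 421
sL = 60/365 = 12/73
sR = 60/421 = 60/421
mL = 1/2·sL + -1·sR = -1854/30733
mR = -1·sL + -1·sR = -9432/30733

12/73 60/421 -1854/30733 -9432/30733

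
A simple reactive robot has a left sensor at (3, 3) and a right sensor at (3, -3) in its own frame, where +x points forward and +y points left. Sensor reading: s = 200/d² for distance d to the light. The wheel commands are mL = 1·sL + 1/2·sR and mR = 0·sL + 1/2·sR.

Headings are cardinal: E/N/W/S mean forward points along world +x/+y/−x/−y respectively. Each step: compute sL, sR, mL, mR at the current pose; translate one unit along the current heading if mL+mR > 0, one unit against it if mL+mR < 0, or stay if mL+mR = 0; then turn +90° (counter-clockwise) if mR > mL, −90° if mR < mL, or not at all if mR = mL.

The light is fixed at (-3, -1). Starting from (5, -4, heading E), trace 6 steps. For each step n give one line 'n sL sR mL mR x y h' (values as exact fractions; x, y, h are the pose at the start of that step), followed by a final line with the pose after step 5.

0 200/121 200/157 43500/18997 100/157 5 -4 E
1 10/9 25/9 5/2 25/18 6 -4 S
2 40/17 200/37 3180/629 100/37 6 -5 W
3 100/13 100/61 6750/793 50/61 5 -5 N
4 200/121 200/157 43500/18997 100/157 5 -4 E
5 10/9 25/9 5/2 25/18 6 -4 S
final 6 -5 W

n=0: pose=(5,-4,E); sL=200/121, sR=200/157; mL=43500/18997, mR=100/157; mL+mR=55600/18997 → advance +1; mR−mL=-200/121 → turn -1·90°
n=1: pose=(6,-4,S); sL=10/9, sR=25/9; mL=5/2, mR=25/18; mL+mR=35/9 → advance +1; mR−mL=-10/9 → turn -1·90°
n=2: pose=(6,-5,W); sL=40/17, sR=200/37; mL=3180/629, mR=100/37; mL+mR=4880/629 → advance +1; mR−mL=-40/17 → turn -1·90°
n=3: pose=(5,-5,N); sL=100/13, sR=100/61; mL=6750/793, mR=50/61; mL+mR=7400/793 → advance +1; mR−mL=-100/13 → turn -1·90°
n=4: pose=(5,-4,E); sL=200/121, sR=200/157; mL=43500/18997, mR=100/157; mL+mR=55600/18997 → advance +1; mR−mL=-200/121 → turn -1·90°
n=5: pose=(6,-4,S); sL=10/9, sR=25/9; mL=5/2, mR=25/18; mL+mR=35/9 → advance +1; mR−mL=-10/9 → turn -1·90°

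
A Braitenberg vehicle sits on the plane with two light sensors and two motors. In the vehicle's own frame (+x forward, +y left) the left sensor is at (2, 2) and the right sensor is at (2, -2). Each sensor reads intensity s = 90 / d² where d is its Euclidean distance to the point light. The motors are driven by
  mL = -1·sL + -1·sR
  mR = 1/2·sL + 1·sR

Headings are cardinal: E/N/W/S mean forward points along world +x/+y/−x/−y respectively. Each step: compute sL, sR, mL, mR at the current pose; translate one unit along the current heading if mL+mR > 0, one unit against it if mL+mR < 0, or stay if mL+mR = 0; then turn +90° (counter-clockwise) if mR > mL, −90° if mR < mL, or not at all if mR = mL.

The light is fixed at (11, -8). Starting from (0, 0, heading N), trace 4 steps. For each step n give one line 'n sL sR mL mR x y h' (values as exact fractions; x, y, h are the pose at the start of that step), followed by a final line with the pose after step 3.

0 90/269 90/181 -40500/48689 32355/48689 0 0 N
1 45/97 9/25 -1998/2425 2871/4850 0 -1 W
2 90/89 90/169 -23220/15041 15615/15041 1 -1 S
3 45/82 9/10 -297/205 963/820 1 0 E
final 0 0 N

n=0: pose=(0,0,N); sL=90/269, sR=90/181; mL=-40500/48689, mR=32355/48689; mL+mR=-45/269 → advance -1; mR−mL=72855/48689 → turn +1·90°
n=1: pose=(0,-1,W); sL=45/97, sR=9/25; mL=-1998/2425, mR=2871/4850; mL+mR=-45/194 → advance -1; mR−mL=6867/4850 → turn +1·90°
n=2: pose=(1,-1,S); sL=90/89, sR=90/169; mL=-23220/15041, mR=15615/15041; mL+mR=-45/89 → advance -1; mR−mL=38835/15041 → turn +1·90°
n=3: pose=(1,0,E); sL=45/82, sR=9/10; mL=-297/205, mR=963/820; mL+mR=-45/164 → advance -1; mR−mL=2151/820 → turn +1·90°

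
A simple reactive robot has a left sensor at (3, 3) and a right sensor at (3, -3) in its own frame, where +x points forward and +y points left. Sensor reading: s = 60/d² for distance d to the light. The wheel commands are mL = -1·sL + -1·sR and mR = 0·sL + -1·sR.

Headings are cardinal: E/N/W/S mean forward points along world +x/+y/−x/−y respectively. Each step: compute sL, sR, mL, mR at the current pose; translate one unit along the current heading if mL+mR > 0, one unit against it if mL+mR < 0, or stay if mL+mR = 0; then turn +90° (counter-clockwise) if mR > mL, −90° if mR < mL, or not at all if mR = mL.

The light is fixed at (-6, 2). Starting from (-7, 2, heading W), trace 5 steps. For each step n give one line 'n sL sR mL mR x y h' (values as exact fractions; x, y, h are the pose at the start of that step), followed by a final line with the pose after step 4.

0 12/5 12/5 -24/5 -12/5 -7 2 W
1 10/3 10/3 -20/3 -10/3 -6 2 S
2 12/5 60/13 -456/65 -60/13 -6 3 E
3 15/8 3 -39/8 -3 -7 3 N
4 12/5 12/5 -24/5 -12/5 -7 2 W
final -6 2 S

n=0: pose=(-7,2,W); sL=12/5, sR=12/5; mL=-24/5, mR=-12/5; mL+mR=-36/5 → advance -1; mR−mL=12/5 → turn +1·90°
n=1: pose=(-6,2,S); sL=10/3, sR=10/3; mL=-20/3, mR=-10/3; mL+mR=-10 → advance -1; mR−mL=10/3 → turn +1·90°
n=2: pose=(-6,3,E); sL=12/5, sR=60/13; mL=-456/65, mR=-60/13; mL+mR=-756/65 → advance -1; mR−mL=12/5 → turn +1·90°
n=3: pose=(-7,3,N); sL=15/8, sR=3; mL=-39/8, mR=-3; mL+mR=-63/8 → advance -1; mR−mL=15/8 → turn +1·90°
n=4: pose=(-7,2,W); sL=12/5, sR=12/5; mL=-24/5, mR=-12/5; mL+mR=-36/5 → advance -1; mR−mL=12/5 → turn +1·90°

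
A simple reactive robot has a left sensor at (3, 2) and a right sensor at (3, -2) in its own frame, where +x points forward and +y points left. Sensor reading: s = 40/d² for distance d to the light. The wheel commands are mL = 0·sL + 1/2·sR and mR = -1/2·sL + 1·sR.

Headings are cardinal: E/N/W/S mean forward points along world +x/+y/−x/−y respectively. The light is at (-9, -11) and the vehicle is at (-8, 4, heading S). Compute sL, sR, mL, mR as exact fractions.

left sensor world pos  = (-6, 1); dL² = 153
right sensor world pos = (-10, 1); dR² = 145
sL = 40/153 = 40/153
sR = 40/145 = 8/29
mL = 0·sL + 1/2·sR = 4/29
mR = -1/2·sL + 1·sR = 644/4437

40/153 8/29 4/29 644/4437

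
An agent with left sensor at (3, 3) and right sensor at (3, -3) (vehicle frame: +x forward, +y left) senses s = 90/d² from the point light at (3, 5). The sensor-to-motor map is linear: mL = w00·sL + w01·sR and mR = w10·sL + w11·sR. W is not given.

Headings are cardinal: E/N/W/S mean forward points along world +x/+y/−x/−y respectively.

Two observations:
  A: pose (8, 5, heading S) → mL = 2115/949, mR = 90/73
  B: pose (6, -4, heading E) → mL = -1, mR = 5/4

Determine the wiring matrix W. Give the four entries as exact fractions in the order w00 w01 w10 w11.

obs A: pose=(8,5,S) → sL=90/73, sR=90/13, mL=2115/949, mR=90/73
obs B: pose=(6,-4,E) → sL=5/4, sR=1/2, mL=-1, mR=5/4
sensor matrix S = [[90/73, 90/13], [5/4, 1/2]]; det S = -15255/1898
solve [mL_A; mL_B] = S·[w00; w01] and [mR_A; mR_B] = S·[w10; w11]:
  w00 = -1, w01 = 1/2, w10 = 1, w11 = 0

-1 1/2 1 0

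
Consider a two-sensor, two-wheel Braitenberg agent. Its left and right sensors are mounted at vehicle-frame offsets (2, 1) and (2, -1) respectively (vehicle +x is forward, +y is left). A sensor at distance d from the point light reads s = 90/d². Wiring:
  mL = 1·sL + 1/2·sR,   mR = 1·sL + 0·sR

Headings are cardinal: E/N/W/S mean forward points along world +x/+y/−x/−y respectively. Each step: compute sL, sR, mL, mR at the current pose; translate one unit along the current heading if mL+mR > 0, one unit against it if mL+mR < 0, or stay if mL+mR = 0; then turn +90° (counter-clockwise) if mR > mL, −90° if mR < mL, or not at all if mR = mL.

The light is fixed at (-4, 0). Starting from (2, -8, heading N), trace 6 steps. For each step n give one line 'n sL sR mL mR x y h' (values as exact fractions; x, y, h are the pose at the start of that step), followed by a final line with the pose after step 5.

n=0: pose=(2,-8,N); sL=90/61, sR=18/17; mL=2079/1037, mR=90/61; mL+mR=3609/1037 → advance +1; mR−mL=-9/17 → turn -1·90°
n=1: pose=(2,-7,E); sL=9/10, sR=45/64; mL=801/640, mR=9/10; mL+mR=1377/640 → advance +1; mR−mL=-45/128 → turn -1·90°
n=2: pose=(3,-7,S); sL=18/29, sR=10/13; mL=379/377, mR=18/29; mL+mR=613/377 → advance +1; mR−mL=-5/13 → turn -1·90°
n=3: pose=(3,-8,W); sL=45/53, sR=45/37; mL=5715/3922, mR=45/53; mL+mR=9045/3922 → advance +1; mR−mL=-45/74 → turn -1·90°
n=4: pose=(2,-8,N); sL=90/61, sR=18/17; mL=2079/1037, mR=90/61; mL+mR=3609/1037 → advance +1; mR−mL=-9/17 → turn -1·90°
n=5: pose=(2,-7,E); sL=9/10, sR=45/64; mL=801/640, mR=9/10; mL+mR=1377/640 → advance +1; mR−mL=-45/128 → turn -1·90°

0 90/61 18/17 2079/1037 90/61 2 -8 N
1 9/10 45/64 801/640 9/10 2 -7 E
2 18/29 10/13 379/377 18/29 3 -7 S
3 45/53 45/37 5715/3922 45/53 3 -8 W
4 90/61 18/17 2079/1037 90/61 2 -8 N
5 9/10 45/64 801/640 9/10 2 -7 E
final 3 -7 S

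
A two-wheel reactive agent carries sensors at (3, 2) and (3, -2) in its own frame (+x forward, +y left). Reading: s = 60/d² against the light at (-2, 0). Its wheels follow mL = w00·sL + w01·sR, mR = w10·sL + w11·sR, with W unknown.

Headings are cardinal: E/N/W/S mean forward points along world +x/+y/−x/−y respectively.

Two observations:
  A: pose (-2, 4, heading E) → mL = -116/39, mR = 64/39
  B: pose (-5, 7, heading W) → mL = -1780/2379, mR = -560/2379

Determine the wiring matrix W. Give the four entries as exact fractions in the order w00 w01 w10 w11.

-1/2 -1/2 -1/2 1/2

obs A: pose=(-2,4,E) → sL=4/3, sR=60/13, mL=-116/39, mR=64/39
obs B: pose=(-5,7,W) → sL=60/61, sR=20/39, mL=-1780/2379, mR=-560/2379
sensor matrix S = [[4/3, 60/13], [60/61, 20/39]]; det S = -27520/7137
solve [mL_A; mL_B] = S·[w00; w01] and [mR_A; mR_B] = S·[w10; w11]:
  w00 = -1/2, w01 = -1/2, w10 = -1/2, w11 = 1/2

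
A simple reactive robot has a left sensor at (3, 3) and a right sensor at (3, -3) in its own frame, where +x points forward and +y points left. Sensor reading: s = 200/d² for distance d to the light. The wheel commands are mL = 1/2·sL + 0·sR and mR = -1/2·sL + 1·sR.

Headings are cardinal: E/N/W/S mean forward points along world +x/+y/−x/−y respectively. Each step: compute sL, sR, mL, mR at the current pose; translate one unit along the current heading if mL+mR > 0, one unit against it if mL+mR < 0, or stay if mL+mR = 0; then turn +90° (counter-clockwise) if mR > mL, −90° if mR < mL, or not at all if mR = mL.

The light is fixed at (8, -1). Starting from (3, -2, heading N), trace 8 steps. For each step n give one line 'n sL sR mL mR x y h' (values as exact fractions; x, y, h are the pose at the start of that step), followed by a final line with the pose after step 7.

n=0: pose=(3,-2,N); sL=50/17, sR=25; mL=25/17, mR=400/17; mL+mR=25 → advance +1; mR−mL=375/17 → turn +1·90°
n=1: pose=(3,-1,W); sL=200/73, sR=200/73; mL=100/73, mR=100/73; mL+mR=200/73 → advance +1; mR−mL=0 → turn +0·90°
n=2: pose=(2,-1,W); sL=20/9, sR=20/9; mL=10/9, mR=10/9; mL+mR=20/9 → advance +1; mR−mL=0 → turn +0·90°
n=3: pose=(1,-1,W); sL=200/109, sR=200/109; mL=100/109, mR=100/109; mL+mR=200/109 → advance +1; mR−mL=0 → turn +0·90°
n=4: pose=(0,-1,W); sL=20/13, sR=20/13; mL=10/13, mR=10/13; mL+mR=20/13 → advance +1; mR−mL=0 → turn +0·90°
n=5: pose=(-1,-1,W); sL=200/153, sR=200/153; mL=100/153, mR=100/153; mL+mR=200/153 → advance +1; mR−mL=0 → turn +0·90°
n=6: pose=(-2,-1,W); sL=100/89, sR=100/89; mL=50/89, mR=50/89; mL+mR=100/89 → advance +1; mR−mL=0 → turn +0·90°
n=7: pose=(-3,-1,W); sL=40/41, sR=40/41; mL=20/41, mR=20/41; mL+mR=40/41 → advance +1; mR−mL=0 → turn +0·90°

0 50/17 25 25/17 400/17 3 -2 N
1 200/73 200/73 100/73 100/73 3 -1 W
2 20/9 20/9 10/9 10/9 2 -1 W
3 200/109 200/109 100/109 100/109 1 -1 W
4 20/13 20/13 10/13 10/13 0 -1 W
5 200/153 200/153 100/153 100/153 -1 -1 W
6 100/89 100/89 50/89 50/89 -2 -1 W
7 40/41 40/41 20/41 20/41 -3 -1 W
final -4 -1 W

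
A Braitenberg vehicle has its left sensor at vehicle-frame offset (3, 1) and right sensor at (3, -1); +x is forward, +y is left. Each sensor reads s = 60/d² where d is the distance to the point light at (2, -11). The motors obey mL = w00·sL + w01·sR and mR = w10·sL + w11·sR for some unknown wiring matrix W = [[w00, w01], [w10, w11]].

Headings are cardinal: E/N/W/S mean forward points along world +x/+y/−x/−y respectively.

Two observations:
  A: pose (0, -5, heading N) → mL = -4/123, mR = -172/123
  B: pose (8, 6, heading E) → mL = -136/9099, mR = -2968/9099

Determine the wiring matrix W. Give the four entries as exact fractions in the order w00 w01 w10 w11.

obs A: pose=(0,-5,N) → sL=2/3, sR=30/41, mL=-4/123, mR=-172/123
obs B: pose=(8,6,E) → sL=4/27, sR=60/337, mL=-136/9099, mR=-2968/9099
sensor matrix S = [[2/3, 30/41], [4/27, 60/337]]; det S = 1280/124353
solve [mL_A; mL_B] = S·[w00; w01] and [mR_A; mR_B] = S·[w10; w11]:
  w00 = 1/2, w01 = -1/2, w10 = -1, w11 = -1

1/2 -1/2 -1 -1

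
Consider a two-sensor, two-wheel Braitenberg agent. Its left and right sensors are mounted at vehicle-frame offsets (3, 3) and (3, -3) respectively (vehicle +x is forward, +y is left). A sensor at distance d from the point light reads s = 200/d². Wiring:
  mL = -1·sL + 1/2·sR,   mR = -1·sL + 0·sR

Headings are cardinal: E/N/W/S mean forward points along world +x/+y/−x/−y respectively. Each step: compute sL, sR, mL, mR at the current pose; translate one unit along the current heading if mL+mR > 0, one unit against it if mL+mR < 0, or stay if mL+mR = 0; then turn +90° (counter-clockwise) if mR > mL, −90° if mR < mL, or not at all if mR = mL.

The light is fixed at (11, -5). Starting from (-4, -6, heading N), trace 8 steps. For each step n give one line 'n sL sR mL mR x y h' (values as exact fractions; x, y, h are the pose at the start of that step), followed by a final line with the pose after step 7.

0 25/41 50/37 100/1517 -25/41 -4 -6 N
1 40/29 200/169 -3860/4901 -40/29 -4 -7 E
2 100/97 100/193 -14450/18721 -100/97 -5 -7 S
3 200/377 40/73 -7060/27521 -200/377 -5 -6 W
4 25/41 50/37 100/1517 -25/41 -4 -6 N
5 40/29 200/169 -3860/4901 -40/29 -4 -7 E
6 100/97 100/193 -14450/18721 -100/97 -5 -7 S
7 200/377 40/73 -7060/27521 -200/377 -5 -6 W
final -4 -6 N

n=0: pose=(-4,-6,N); sL=25/41, sR=50/37; mL=100/1517, mR=-25/41; mL+mR=-825/1517 → advance -1; mR−mL=-25/37 → turn -1·90°
n=1: pose=(-4,-7,E); sL=40/29, sR=200/169; mL=-3860/4901, mR=-40/29; mL+mR=-10620/4901 → advance -1; mR−mL=-100/169 → turn -1·90°
n=2: pose=(-5,-7,S); sL=100/97, sR=100/193; mL=-14450/18721, mR=-100/97; mL+mR=-33750/18721 → advance -1; mR−mL=-50/193 → turn -1·90°
n=3: pose=(-5,-6,W); sL=200/377, sR=40/73; mL=-7060/27521, mR=-200/377; mL+mR=-21660/27521 → advance -1; mR−mL=-20/73 → turn -1·90°
n=4: pose=(-4,-6,N); sL=25/41, sR=50/37; mL=100/1517, mR=-25/41; mL+mR=-825/1517 → advance -1; mR−mL=-25/37 → turn -1·90°
n=5: pose=(-4,-7,E); sL=40/29, sR=200/169; mL=-3860/4901, mR=-40/29; mL+mR=-10620/4901 → advance -1; mR−mL=-100/169 → turn -1·90°
n=6: pose=(-5,-7,S); sL=100/97, sR=100/193; mL=-14450/18721, mR=-100/97; mL+mR=-33750/18721 → advance -1; mR−mL=-50/193 → turn -1·90°
n=7: pose=(-5,-6,W); sL=200/377, sR=40/73; mL=-7060/27521, mR=-200/377; mL+mR=-21660/27521 → advance -1; mR−mL=-20/73 → turn -1·90°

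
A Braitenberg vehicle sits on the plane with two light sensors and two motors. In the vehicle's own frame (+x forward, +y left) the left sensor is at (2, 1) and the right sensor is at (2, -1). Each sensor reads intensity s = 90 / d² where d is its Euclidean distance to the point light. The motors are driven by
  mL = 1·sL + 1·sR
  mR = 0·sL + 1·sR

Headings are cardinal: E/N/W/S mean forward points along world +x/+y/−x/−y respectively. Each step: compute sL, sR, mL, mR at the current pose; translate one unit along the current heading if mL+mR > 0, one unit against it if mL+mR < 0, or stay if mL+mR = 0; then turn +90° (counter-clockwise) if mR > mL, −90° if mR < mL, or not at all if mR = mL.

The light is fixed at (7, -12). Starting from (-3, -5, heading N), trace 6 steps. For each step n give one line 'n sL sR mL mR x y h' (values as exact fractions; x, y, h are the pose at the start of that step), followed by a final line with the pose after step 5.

0 45/101 5/9 910/909 5/9 -3 -5 N
1 18/29 90/113 4644/3277 90/113 -3 -4 E
2 9/10 45/68 531/340 45/68 -2 -4 S
3 90/157 18/37 6156/5809 18/37 -2 -5 W
4 45/101 5/9 910/909 5/9 -3 -5 N
5 18/29 90/113 4644/3277 90/113 -3 -4 E
final -2 -4 S

n=0: pose=(-3,-5,N); sL=45/101, sR=5/9; mL=910/909, mR=5/9; mL+mR=1415/909 → advance +1; mR−mL=-45/101 → turn -1·90°
n=1: pose=(-3,-4,E); sL=18/29, sR=90/113; mL=4644/3277, mR=90/113; mL+mR=7254/3277 → advance +1; mR−mL=-18/29 → turn -1·90°
n=2: pose=(-2,-4,S); sL=9/10, sR=45/68; mL=531/340, mR=45/68; mL+mR=189/85 → advance +1; mR−mL=-9/10 → turn -1·90°
n=3: pose=(-2,-5,W); sL=90/157, sR=18/37; mL=6156/5809, mR=18/37; mL+mR=8982/5809 → advance +1; mR−mL=-90/157 → turn -1·90°
n=4: pose=(-3,-5,N); sL=45/101, sR=5/9; mL=910/909, mR=5/9; mL+mR=1415/909 → advance +1; mR−mL=-45/101 → turn -1·90°
n=5: pose=(-3,-4,E); sL=18/29, sR=90/113; mL=4644/3277, mR=90/113; mL+mR=7254/3277 → advance +1; mR−mL=-18/29 → turn -1·90°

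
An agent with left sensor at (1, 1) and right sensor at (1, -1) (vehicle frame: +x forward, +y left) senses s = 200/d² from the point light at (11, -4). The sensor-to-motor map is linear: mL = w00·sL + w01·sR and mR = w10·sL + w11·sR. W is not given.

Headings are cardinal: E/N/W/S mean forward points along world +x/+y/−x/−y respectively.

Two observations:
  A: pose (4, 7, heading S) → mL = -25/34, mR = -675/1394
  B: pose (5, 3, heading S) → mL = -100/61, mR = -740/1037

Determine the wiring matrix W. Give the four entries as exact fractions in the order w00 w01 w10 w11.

-1/2 0 1/2 -1

obs A: pose=(4,7,S) → sL=25/17, sR=50/41, mL=-25/34, mR=-675/1394
obs B: pose=(5,3,S) → sL=200/61, sR=40/17, mL=-100/61, mR=-740/1037
sensor matrix S = [[25/17, 50/41], [200/61, 40/17]]; det S = -389000/722789
solve [mL_A; mL_B] = S·[w00; w01] and [mR_A; mR_B] = S·[w10; w11]:
  w00 = -1/2, w01 = 0, w10 = 1/2, w11 = -1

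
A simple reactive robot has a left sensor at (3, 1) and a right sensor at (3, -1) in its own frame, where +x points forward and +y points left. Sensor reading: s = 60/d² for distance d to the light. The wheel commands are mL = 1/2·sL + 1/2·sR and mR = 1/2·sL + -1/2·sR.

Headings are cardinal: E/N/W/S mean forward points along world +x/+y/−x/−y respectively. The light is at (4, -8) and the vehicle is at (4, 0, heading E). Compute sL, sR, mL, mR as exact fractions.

2/3 30/29 74/87 -16/87

left sensor world pos  = (7, 1); dL² = 90
right sensor world pos = (7, -1); dR² = 58
sL = 60/90 = 2/3
sR = 60/58 = 30/29
mL = 1/2·sL + 1/2·sR = 74/87
mR = 1/2·sL + -1/2·sR = -16/87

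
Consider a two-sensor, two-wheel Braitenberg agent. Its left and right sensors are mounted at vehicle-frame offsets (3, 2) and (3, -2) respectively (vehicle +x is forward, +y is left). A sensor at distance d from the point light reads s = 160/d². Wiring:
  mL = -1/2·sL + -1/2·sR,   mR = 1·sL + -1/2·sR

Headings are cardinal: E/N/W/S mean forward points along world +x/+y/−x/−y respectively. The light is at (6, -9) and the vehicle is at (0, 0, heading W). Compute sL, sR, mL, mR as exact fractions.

16/13 80/101 -1328/1313 1096/1313

left sensor world pos  = (-3, -2); dL² = 130
right sensor world pos = (-3, 2); dR² = 202
sL = 160/130 = 16/13
sR = 160/202 = 80/101
mL = -1/2·sL + -1/2·sR = -1328/1313
mR = 1·sL + -1/2·sR = 1096/1313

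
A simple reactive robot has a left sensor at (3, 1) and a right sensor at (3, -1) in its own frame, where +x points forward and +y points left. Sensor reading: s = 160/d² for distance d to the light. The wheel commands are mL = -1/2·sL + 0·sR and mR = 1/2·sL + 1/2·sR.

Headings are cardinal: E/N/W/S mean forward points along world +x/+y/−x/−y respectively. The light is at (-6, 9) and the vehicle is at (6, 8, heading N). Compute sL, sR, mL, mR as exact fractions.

left sensor world pos  = (5, 11); dL² = 125
right sensor world pos = (7, 11); dR² = 173
sL = 160/125 = 32/25
sR = 160/173 = 160/173
mL = -1/2·sL + 0·sR = -16/25
mR = 1/2·sL + 1/2·sR = 4768/4325

32/25 160/173 -16/25 4768/4325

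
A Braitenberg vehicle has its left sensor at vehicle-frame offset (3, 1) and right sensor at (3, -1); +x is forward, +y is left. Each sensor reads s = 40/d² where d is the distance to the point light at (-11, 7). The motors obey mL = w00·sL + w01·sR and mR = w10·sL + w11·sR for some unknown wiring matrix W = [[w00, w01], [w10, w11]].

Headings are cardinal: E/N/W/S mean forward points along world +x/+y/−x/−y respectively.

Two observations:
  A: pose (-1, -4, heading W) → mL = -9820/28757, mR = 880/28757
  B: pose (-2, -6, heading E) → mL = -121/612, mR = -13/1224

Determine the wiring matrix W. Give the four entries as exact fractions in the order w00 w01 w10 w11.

obs A: pose=(-1,-4,W) → sL=40/193, sR=40/149, mL=-9820/28757, mR=880/28757
obs B: pose=(-2,-6,E) → sL=5/36, sR=2/17, mL=-121/612, mR=-13/1224
sensor matrix S = [[40/193, 40/149], [5/36, 2/17]]; det S = -56770/4399821
solve [mL_A; mL_B] = S·[w00; w01] and [mR_A; mR_B] = S·[w10; w11]:
  w00 = -1, w01 = -1/2, w10 = -1/2, w11 = 1/2

-1 -1/2 -1/2 1/2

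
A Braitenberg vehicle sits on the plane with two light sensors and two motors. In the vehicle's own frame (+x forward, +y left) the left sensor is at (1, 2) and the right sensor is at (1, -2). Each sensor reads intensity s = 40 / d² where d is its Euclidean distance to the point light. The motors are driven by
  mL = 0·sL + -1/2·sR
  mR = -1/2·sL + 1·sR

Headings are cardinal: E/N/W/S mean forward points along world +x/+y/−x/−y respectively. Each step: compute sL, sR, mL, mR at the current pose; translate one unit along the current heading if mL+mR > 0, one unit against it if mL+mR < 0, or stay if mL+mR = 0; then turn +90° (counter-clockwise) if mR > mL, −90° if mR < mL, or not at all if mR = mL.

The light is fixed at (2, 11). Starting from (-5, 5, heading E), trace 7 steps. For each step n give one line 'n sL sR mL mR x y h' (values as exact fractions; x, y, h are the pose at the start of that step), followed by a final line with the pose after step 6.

n=0: pose=(-5,5,E); sL=10/13, sR=2/5; mL=-1/5, mR=1/65; mL+mR=-12/65 → advance -1; mR−mL=14/65 → turn +1·90°
n=1: pose=(-6,5,N); sL=8/25, sR=40/61; mL=-20/61, mR=756/1525; mL+mR=256/1525 → advance +1; mR−mL=1256/1525 → turn +1·90°
n=2: pose=(-6,6,W); sL=4/13, sR=4/9; mL=-2/9, mR=34/117; mL+mR=8/117 → advance +1; mR−mL=20/39 → turn +1·90°
n=3: pose=(-7,6,S); sL=8/17, sR=40/157; mL=-20/157, mR=52/2669; mL+mR=-288/2669 → advance -1; mR−mL=392/2669 → turn +1·90°
n=4: pose=(-7,7,E); sL=10/17, sR=2/5; mL=-1/5, mR=9/85; mL+mR=-8/85 → advance -1; mR−mL=26/85 → turn +1·90°
n=5: pose=(-8,7,N); sL=40/153, sR=40/73; mL=-20/73, mR=4660/11169; mL+mR=1600/11169 → advance +1; mR−mL=7720/11169 → turn +1·90°
n=6: pose=(-8,8,W); sL=20/73, sR=20/61; mL=-10/61, mR=850/4453; mL+mR=120/4453 → advance +1; mR−mL=1580/4453 → turn +1·90°

0 10/13 2/5 -1/5 1/65 -5 5 E
1 8/25 40/61 -20/61 756/1525 -6 5 N
2 4/13 4/9 -2/9 34/117 -6 6 W
3 8/17 40/157 -20/157 52/2669 -7 6 S
4 10/17 2/5 -1/5 9/85 -7 7 E
5 40/153 40/73 -20/73 4660/11169 -8 7 N
6 20/73 20/61 -10/61 850/4453 -8 8 W
final -9 8 S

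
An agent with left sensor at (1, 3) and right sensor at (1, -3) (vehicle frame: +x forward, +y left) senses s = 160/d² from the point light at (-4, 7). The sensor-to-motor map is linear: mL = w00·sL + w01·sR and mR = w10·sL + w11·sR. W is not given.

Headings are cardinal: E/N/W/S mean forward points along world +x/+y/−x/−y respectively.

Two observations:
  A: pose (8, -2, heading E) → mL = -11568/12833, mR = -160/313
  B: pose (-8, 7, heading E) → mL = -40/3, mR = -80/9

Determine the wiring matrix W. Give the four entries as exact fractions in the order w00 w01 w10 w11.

-1/2 -1 0 -1

obs A: pose=(8,-2,E) → sL=32/41, sR=160/313, mL=-11568/12833, mR=-160/313
obs B: pose=(-8,7,E) → sL=80/9, sR=80/9, mL=-40/3, mR=-80/9
sensor matrix S = [[32/41, 160/313], [80/9, 80/9]]; det S = 30720/12833
solve [mL_A; mL_B] = S·[w00; w01] and [mR_A; mR_B] = S·[w10; w11]:
  w00 = -1/2, w01 = -1, w10 = 0, w11 = -1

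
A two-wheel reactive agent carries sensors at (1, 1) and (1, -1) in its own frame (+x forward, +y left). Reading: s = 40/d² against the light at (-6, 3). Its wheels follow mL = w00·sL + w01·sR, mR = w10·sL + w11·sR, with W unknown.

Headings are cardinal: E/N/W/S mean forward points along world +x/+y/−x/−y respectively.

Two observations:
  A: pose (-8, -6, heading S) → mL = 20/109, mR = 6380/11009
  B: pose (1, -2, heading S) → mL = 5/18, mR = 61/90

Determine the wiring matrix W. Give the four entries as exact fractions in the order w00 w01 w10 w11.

obs A: pose=(-8,-6,S) → sL=40/101, sR=40/109, mL=20/109, mR=6380/11009
obs B: pose=(1,-2,S) → sL=2/5, sR=5/9, mL=5/18, mR=61/90
sensor matrix S = [[40/101, 40/109], [2/5, 5/9]]; det S = 7256/99081
solve [mL_A; mL_B] = S·[w00; w01] and [mR_A; mR_B] = S·[w10; w11]:
  w00 = 0, w01 = 1/2, w10 = 1, w11 = 1/2

0 1/2 1 1/2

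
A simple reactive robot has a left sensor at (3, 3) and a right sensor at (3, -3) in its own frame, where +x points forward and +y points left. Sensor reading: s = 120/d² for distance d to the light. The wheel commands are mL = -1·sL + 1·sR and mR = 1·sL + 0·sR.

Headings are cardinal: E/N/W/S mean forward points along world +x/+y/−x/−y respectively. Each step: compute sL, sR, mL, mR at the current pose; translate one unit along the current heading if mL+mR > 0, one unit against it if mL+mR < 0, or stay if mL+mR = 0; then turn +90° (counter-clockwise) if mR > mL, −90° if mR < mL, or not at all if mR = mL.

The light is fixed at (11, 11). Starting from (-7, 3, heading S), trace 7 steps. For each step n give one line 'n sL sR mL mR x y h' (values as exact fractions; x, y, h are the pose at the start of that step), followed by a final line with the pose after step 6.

0 60/173 60/281 -6480/48613 60/173 -7 3 S
1 40/87 40/123 -160/1189 40/87 -7 2 E
2 30/109 15/29 765/3161 30/109 -6 2 N
3 120/521 24/85 2304/44285 120/521 -6 3 W
4 60/173 60/281 -6480/48613 60/173 -7 3 S
5 40/87 40/123 -160/1189 40/87 -7 2 E
6 30/109 15/29 765/3161 30/109 -6 2 N
final -6 3 W

n=0: pose=(-7,3,S); sL=60/173, sR=60/281; mL=-6480/48613, mR=60/173; mL+mR=60/281 → advance +1; mR−mL=23340/48613 → turn +1·90°
n=1: pose=(-7,2,E); sL=40/87, sR=40/123; mL=-160/1189, mR=40/87; mL+mR=40/123 → advance +1; mR−mL=2120/3567 → turn +1·90°
n=2: pose=(-6,2,N); sL=30/109, sR=15/29; mL=765/3161, mR=30/109; mL+mR=15/29 → advance +1; mR−mL=105/3161 → turn +1·90°
n=3: pose=(-6,3,W); sL=120/521, sR=24/85; mL=2304/44285, mR=120/521; mL+mR=24/85 → advance +1; mR−mL=7896/44285 → turn +1·90°
n=4: pose=(-7,3,S); sL=60/173, sR=60/281; mL=-6480/48613, mR=60/173; mL+mR=60/281 → advance +1; mR−mL=23340/48613 → turn +1·90°
n=5: pose=(-7,2,E); sL=40/87, sR=40/123; mL=-160/1189, mR=40/87; mL+mR=40/123 → advance +1; mR−mL=2120/3567 → turn +1·90°
n=6: pose=(-6,2,N); sL=30/109, sR=15/29; mL=765/3161, mR=30/109; mL+mR=15/29 → advance +1; mR−mL=105/3161 → turn +1·90°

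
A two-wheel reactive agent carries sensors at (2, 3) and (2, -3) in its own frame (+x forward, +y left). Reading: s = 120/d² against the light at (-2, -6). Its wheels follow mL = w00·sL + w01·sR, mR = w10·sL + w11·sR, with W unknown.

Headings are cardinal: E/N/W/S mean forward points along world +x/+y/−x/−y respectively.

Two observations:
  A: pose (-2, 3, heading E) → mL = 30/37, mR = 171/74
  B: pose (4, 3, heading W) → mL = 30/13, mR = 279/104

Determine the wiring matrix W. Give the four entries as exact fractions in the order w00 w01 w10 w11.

1 0 1 1/2

obs A: pose=(-2,3,E) → sL=30/37, sR=3, mL=30/37, mR=171/74
obs B: pose=(4,3,W) → sL=30/13, sR=3/4, mL=30/13, mR=279/104
sensor matrix S = [[30/37, 3], [30/13, 3/4]]; det S = -6075/962
solve [mL_A; mL_B] = S·[w00; w01] and [mR_A; mR_B] = S·[w10; w11]:
  w00 = 1, w01 = 0, w10 = 1, w11 = 1/2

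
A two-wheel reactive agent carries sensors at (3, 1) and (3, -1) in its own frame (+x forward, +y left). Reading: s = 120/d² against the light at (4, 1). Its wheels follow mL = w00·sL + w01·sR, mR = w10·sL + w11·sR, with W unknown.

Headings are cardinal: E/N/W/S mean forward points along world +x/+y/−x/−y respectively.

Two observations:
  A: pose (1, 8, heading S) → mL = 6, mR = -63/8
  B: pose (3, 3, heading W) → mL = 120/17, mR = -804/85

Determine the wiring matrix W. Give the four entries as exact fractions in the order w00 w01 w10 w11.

1 0 -1 -1/2

obs A: pose=(1,8,S) → sL=6, sR=15/4, mL=6, mR=-63/8
obs B: pose=(3,3,W) → sL=120/17, sR=24/5, mL=120/17, mR=-804/85
sensor matrix S = [[6, 15/4], [120/17, 24/5]]; det S = 198/85
solve [mL_A; mL_B] = S·[w00; w01] and [mR_A; mR_B] = S·[w10; w11]:
  w00 = 1, w01 = 0, w10 = -1, w11 = -1/2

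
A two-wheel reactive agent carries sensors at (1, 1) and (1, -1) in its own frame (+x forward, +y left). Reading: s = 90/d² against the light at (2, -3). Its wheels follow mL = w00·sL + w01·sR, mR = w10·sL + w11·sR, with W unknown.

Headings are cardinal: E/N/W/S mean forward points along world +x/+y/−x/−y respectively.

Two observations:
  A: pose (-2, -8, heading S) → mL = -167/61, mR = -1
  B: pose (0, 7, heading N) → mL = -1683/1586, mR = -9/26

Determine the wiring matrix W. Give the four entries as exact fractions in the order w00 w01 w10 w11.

-1 -1/2 -1/2 0

obs A: pose=(-2,-8,S) → sL=2, sR=90/61, mL=-167/61, mR=-1
obs B: pose=(0,7,N) → sL=9/13, sR=45/61, mL=-1683/1586, mR=-9/26
sensor matrix S = [[2, 90/61], [9/13, 45/61]]; det S = 360/793
solve [mL_A; mL_B] = S·[w00; w01] and [mR_A; mR_B] = S·[w10; w11]:
  w00 = -1, w01 = -1/2, w10 = -1/2, w11 = 0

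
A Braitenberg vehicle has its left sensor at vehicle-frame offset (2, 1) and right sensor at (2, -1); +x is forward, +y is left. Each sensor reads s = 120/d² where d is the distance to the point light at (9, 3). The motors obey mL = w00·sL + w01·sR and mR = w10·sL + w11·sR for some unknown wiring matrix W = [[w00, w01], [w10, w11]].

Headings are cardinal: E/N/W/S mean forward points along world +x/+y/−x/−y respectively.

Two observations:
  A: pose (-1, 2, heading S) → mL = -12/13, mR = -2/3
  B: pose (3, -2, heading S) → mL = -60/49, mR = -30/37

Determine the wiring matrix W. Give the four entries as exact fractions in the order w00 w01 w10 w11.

obs A: pose=(-1,2,S) → sL=4/3, sR=12/13, mL=-12/13, mR=-2/3
obs B: pose=(3,-2,S) → sL=60/37, sR=60/49, mL=-60/49, mR=-30/37
sensor matrix S = [[4/3, 12/13], [60/37, 60/49]]; det S = 3200/23569
solve [mL_A; mL_B] = S·[w00; w01] and [mR_A; mR_B] = S·[w10; w11]:
  w00 = 0, w01 = -1, w10 = -1/2, w11 = 0

0 -1 -1/2 0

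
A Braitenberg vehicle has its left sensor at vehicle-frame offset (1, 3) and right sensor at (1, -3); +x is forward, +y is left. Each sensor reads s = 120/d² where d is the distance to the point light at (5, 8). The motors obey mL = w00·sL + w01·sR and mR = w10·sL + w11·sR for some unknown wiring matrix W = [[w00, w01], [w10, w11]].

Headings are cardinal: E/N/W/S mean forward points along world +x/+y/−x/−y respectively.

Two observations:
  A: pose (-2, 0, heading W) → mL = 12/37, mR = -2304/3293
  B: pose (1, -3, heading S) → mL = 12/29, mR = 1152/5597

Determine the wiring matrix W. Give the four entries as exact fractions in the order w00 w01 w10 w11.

1/2 0 1 -1

obs A: pose=(-2,0,W) → sL=24/37, sR=120/89, mL=12/37, mR=-2304/3293
obs B: pose=(1,-3,S) → sL=24/29, sR=120/193, mL=12/29, mR=1152/5597
sensor matrix S = [[24/37, 120/89], [24/29, 120/193]]; det S = -13132800/18430921
solve [mL_A; mL_B] = S·[w00; w01] and [mR_A; mR_B] = S·[w10; w11]:
  w00 = 1/2, w01 = 0, w10 = 1, w11 = -1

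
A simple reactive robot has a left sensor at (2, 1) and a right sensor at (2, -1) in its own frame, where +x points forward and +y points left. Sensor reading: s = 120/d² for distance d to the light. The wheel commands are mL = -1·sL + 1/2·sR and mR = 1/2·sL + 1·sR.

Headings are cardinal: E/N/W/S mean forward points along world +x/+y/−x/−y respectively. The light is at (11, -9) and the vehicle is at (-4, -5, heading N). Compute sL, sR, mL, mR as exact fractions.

30/73 15/29 -645/4234 1530/2117

left sensor world pos  = (-5, -3); dL² = 292
right sensor world pos = (-3, -3); dR² = 232
sL = 120/292 = 30/73
sR = 120/232 = 15/29
mL = -1·sL + 1/2·sR = -645/4234
mR = 1/2·sL + 1·sR = 1530/2117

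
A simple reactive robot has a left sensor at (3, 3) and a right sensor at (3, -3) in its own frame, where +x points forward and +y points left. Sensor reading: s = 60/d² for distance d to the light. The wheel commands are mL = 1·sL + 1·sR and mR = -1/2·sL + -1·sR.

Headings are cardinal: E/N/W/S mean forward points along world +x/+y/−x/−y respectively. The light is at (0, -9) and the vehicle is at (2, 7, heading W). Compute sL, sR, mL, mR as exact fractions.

6/17 30/181 1596/3077 -1053/3077

left sensor world pos  = (-1, 4); dL² = 170
right sensor world pos = (-1, 10); dR² = 362
sL = 60/170 = 6/17
sR = 60/362 = 30/181
mL = 1·sL + 1·sR = 1596/3077
mR = -1/2·sL + -1·sR = -1053/3077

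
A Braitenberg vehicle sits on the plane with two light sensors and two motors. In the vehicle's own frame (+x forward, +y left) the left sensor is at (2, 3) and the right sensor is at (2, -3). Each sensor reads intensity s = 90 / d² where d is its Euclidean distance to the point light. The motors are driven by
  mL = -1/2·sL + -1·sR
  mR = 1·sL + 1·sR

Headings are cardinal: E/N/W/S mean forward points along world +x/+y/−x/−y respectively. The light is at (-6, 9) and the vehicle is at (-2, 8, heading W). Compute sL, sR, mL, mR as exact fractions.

9/2 45/4 -27/2 63/4

left sensor world pos  = (-4, 5); dL² = 20
right sensor world pos = (-4, 11); dR² = 8
sL = 90/20 = 9/2
sR = 90/8 = 45/4
mL = -1/2·sL + -1·sR = -27/2
mR = 1·sL + 1·sR = 63/4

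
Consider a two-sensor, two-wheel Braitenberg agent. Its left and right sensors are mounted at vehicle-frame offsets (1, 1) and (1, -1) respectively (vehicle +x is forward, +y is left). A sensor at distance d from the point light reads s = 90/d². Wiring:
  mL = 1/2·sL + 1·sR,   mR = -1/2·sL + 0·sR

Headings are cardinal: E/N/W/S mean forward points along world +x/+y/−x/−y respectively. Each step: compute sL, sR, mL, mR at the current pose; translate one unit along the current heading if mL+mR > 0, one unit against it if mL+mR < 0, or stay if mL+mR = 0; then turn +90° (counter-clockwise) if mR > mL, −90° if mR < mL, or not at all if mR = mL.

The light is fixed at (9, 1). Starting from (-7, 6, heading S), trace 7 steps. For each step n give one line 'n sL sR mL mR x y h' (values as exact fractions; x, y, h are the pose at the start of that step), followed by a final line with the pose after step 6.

n=0: pose=(-7,6,S); sL=90/241, sR=18/61; mL=7083/14701, mR=-45/241; mL+mR=18/61 → advance +1; mR−mL=-9828/14701 → turn -1·90°
n=1: pose=(-7,5,W); sL=45/149, sR=45/157; mL=20475/46786, mR=-45/298; mL+mR=45/157 → advance +1; mR−mL=-13770/23393 → turn -1·90°
n=2: pose=(-8,5,N); sL=90/349, sR=90/281; mL=44055/98069, mR=-45/349; mL+mR=90/281 → advance +1; mR−mL=-56700/98069 → turn -1·90°
n=3: pose=(-8,6,E); sL=45/146, sR=45/136; mL=4815/9928, mR=-45/292; mL+mR=45/136 → advance +1; mR−mL=-6345/9928 → turn -1·90°
n=4: pose=(-7,6,S); sL=90/241, sR=18/61; mL=7083/14701, mR=-45/241; mL+mR=18/61 → advance +1; mR−mL=-9828/14701 → turn -1·90°
n=5: pose=(-7,5,W); sL=45/149, sR=45/157; mL=20475/46786, mR=-45/298; mL+mR=45/157 → advance +1; mR−mL=-13770/23393 → turn -1·90°
n=6: pose=(-8,5,N); sL=90/349, sR=90/281; mL=44055/98069, mR=-45/349; mL+mR=90/281 → advance +1; mR−mL=-56700/98069 → turn -1·90°

0 90/241 18/61 7083/14701 -45/241 -7 6 S
1 45/149 45/157 20475/46786 -45/298 -7 5 W
2 90/349 90/281 44055/98069 -45/349 -8 5 N
3 45/146 45/136 4815/9928 -45/292 -8 6 E
4 90/241 18/61 7083/14701 -45/241 -7 6 S
5 45/149 45/157 20475/46786 -45/298 -7 5 W
6 90/349 90/281 44055/98069 -45/349 -8 5 N
final -8 6 E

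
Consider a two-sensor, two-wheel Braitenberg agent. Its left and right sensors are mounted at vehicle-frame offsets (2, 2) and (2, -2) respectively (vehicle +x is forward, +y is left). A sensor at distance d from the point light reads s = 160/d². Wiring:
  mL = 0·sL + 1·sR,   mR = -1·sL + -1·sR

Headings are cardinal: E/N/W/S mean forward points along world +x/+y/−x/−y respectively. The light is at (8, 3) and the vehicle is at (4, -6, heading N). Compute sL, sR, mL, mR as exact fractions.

32/17 160/53 160/53 -4416/901

left sensor world pos  = (2, -4); dL² = 85
right sensor world pos = (6, -4); dR² = 53
sL = 160/85 = 32/17
sR = 160/53 = 160/53
mL = 0·sL + 1·sR = 160/53
mR = -1·sL + -1·sR = -4416/901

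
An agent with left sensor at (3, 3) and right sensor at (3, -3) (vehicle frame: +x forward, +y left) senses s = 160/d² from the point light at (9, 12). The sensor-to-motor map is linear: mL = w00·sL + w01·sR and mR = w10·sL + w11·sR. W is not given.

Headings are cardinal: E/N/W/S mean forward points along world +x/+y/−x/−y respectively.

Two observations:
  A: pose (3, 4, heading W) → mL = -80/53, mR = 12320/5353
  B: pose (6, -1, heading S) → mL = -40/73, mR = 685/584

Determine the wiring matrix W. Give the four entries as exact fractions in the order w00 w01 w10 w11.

0 -1 1 1

obs A: pose=(3,4,W) → sL=80/101, sR=80/53, mL=-80/53, mR=12320/5353
obs B: pose=(6,-1,S) → sL=5/8, sR=40/73, mL=-40/73, mR=685/584
sensor matrix S = [[80/101, 80/53], [5/8, 40/73]]; det S = -199050/390769
solve [mL_A; mL_B] = S·[w00; w01] and [mR_A; mR_B] = S·[w10; w11]:
  w00 = 0, w01 = -1, w10 = 1, w11 = 1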